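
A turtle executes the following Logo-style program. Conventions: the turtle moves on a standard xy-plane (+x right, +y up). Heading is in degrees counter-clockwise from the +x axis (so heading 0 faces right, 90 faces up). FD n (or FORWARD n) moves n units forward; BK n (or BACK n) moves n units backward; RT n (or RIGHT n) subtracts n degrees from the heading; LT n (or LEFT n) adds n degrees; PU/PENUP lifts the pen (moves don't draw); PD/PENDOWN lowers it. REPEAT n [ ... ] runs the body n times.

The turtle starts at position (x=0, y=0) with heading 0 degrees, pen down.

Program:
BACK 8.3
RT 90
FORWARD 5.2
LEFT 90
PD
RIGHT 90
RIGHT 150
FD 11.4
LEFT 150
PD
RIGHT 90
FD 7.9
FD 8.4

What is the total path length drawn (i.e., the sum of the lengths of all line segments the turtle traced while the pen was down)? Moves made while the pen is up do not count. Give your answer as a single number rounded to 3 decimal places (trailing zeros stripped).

Answer: 41.2

Derivation:
Executing turtle program step by step:
Start: pos=(0,0), heading=0, pen down
BK 8.3: (0,0) -> (-8.3,0) [heading=0, draw]
RT 90: heading 0 -> 270
FD 5.2: (-8.3,0) -> (-8.3,-5.2) [heading=270, draw]
LT 90: heading 270 -> 0
PD: pen down
RT 90: heading 0 -> 270
RT 150: heading 270 -> 120
FD 11.4: (-8.3,-5.2) -> (-14,4.673) [heading=120, draw]
LT 150: heading 120 -> 270
PD: pen down
RT 90: heading 270 -> 180
FD 7.9: (-14,4.673) -> (-21.9,4.673) [heading=180, draw]
FD 8.4: (-21.9,4.673) -> (-30.3,4.673) [heading=180, draw]
Final: pos=(-30.3,4.673), heading=180, 5 segment(s) drawn

Segment lengths:
  seg 1: (0,0) -> (-8.3,0), length = 8.3
  seg 2: (-8.3,0) -> (-8.3,-5.2), length = 5.2
  seg 3: (-8.3,-5.2) -> (-14,4.673), length = 11.4
  seg 4: (-14,4.673) -> (-21.9,4.673), length = 7.9
  seg 5: (-21.9,4.673) -> (-30.3,4.673), length = 8.4
Total = 41.2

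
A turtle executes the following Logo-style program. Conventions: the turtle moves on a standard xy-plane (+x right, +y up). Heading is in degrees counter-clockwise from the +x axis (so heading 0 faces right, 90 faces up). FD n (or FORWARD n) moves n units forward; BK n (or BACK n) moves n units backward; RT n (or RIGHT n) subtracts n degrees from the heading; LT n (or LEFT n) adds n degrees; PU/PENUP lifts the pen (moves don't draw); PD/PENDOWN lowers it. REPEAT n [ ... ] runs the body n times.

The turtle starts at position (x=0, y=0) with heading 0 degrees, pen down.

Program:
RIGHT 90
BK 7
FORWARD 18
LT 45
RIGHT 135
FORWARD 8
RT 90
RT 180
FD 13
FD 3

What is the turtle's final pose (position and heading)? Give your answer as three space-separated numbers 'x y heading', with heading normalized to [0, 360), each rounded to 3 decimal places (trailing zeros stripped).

Executing turtle program step by step:
Start: pos=(0,0), heading=0, pen down
RT 90: heading 0 -> 270
BK 7: (0,0) -> (0,7) [heading=270, draw]
FD 18: (0,7) -> (0,-11) [heading=270, draw]
LT 45: heading 270 -> 315
RT 135: heading 315 -> 180
FD 8: (0,-11) -> (-8,-11) [heading=180, draw]
RT 90: heading 180 -> 90
RT 180: heading 90 -> 270
FD 13: (-8,-11) -> (-8,-24) [heading=270, draw]
FD 3: (-8,-24) -> (-8,-27) [heading=270, draw]
Final: pos=(-8,-27), heading=270, 5 segment(s) drawn

Answer: -8 -27 270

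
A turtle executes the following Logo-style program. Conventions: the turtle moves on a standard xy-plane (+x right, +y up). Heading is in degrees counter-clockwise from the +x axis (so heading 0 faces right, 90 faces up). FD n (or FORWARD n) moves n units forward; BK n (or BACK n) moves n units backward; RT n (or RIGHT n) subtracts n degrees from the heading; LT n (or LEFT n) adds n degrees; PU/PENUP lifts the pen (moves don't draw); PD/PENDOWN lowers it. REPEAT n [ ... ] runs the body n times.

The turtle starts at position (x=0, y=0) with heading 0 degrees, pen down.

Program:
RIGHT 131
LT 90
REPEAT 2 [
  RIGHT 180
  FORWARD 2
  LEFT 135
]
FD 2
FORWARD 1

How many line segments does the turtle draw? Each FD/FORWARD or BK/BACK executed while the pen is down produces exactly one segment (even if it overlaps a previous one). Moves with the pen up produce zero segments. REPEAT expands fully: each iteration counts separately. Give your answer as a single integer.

Executing turtle program step by step:
Start: pos=(0,0), heading=0, pen down
RT 131: heading 0 -> 229
LT 90: heading 229 -> 319
REPEAT 2 [
  -- iteration 1/2 --
  RT 180: heading 319 -> 139
  FD 2: (0,0) -> (-1.509,1.312) [heading=139, draw]
  LT 135: heading 139 -> 274
  -- iteration 2/2 --
  RT 180: heading 274 -> 94
  FD 2: (-1.509,1.312) -> (-1.649,3.307) [heading=94, draw]
  LT 135: heading 94 -> 229
]
FD 2: (-1.649,3.307) -> (-2.961,1.798) [heading=229, draw]
FD 1: (-2.961,1.798) -> (-3.617,1.043) [heading=229, draw]
Final: pos=(-3.617,1.043), heading=229, 4 segment(s) drawn
Segments drawn: 4

Answer: 4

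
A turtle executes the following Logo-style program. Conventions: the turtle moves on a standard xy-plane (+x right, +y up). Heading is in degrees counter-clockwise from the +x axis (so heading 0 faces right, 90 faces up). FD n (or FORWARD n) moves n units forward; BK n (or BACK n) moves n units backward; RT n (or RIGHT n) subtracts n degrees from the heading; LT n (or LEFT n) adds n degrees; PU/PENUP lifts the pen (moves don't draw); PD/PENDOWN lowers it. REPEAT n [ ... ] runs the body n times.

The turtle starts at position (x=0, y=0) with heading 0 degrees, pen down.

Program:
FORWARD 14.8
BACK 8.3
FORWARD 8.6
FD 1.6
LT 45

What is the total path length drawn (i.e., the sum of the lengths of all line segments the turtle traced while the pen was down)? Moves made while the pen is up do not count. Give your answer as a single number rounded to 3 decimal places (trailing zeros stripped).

Answer: 33.3

Derivation:
Executing turtle program step by step:
Start: pos=(0,0), heading=0, pen down
FD 14.8: (0,0) -> (14.8,0) [heading=0, draw]
BK 8.3: (14.8,0) -> (6.5,0) [heading=0, draw]
FD 8.6: (6.5,0) -> (15.1,0) [heading=0, draw]
FD 1.6: (15.1,0) -> (16.7,0) [heading=0, draw]
LT 45: heading 0 -> 45
Final: pos=(16.7,0), heading=45, 4 segment(s) drawn

Segment lengths:
  seg 1: (0,0) -> (14.8,0), length = 14.8
  seg 2: (14.8,0) -> (6.5,0), length = 8.3
  seg 3: (6.5,0) -> (15.1,0), length = 8.6
  seg 4: (15.1,0) -> (16.7,0), length = 1.6
Total = 33.3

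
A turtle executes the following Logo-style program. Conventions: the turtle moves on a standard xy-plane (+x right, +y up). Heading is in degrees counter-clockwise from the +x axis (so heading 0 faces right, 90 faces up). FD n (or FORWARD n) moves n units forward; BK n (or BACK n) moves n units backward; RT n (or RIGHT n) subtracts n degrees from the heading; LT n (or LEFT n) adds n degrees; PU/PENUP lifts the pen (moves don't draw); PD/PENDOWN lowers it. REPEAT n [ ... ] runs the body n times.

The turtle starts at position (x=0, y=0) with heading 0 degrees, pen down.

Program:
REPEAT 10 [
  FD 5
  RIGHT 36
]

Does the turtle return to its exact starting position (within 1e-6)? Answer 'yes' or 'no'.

Executing turtle program step by step:
Start: pos=(0,0), heading=0, pen down
REPEAT 10 [
  -- iteration 1/10 --
  FD 5: (0,0) -> (5,0) [heading=0, draw]
  RT 36: heading 0 -> 324
  -- iteration 2/10 --
  FD 5: (5,0) -> (9.045,-2.939) [heading=324, draw]
  RT 36: heading 324 -> 288
  -- iteration 3/10 --
  FD 5: (9.045,-2.939) -> (10.59,-7.694) [heading=288, draw]
  RT 36: heading 288 -> 252
  -- iteration 4/10 --
  FD 5: (10.59,-7.694) -> (9.045,-12.449) [heading=252, draw]
  RT 36: heading 252 -> 216
  -- iteration 5/10 --
  FD 5: (9.045,-12.449) -> (5,-15.388) [heading=216, draw]
  RT 36: heading 216 -> 180
  -- iteration 6/10 --
  FD 5: (5,-15.388) -> (0,-15.388) [heading=180, draw]
  RT 36: heading 180 -> 144
  -- iteration 7/10 --
  FD 5: (0,-15.388) -> (-4.045,-12.449) [heading=144, draw]
  RT 36: heading 144 -> 108
  -- iteration 8/10 --
  FD 5: (-4.045,-12.449) -> (-5.59,-7.694) [heading=108, draw]
  RT 36: heading 108 -> 72
  -- iteration 9/10 --
  FD 5: (-5.59,-7.694) -> (-4.045,-2.939) [heading=72, draw]
  RT 36: heading 72 -> 36
  -- iteration 10/10 --
  FD 5: (-4.045,-2.939) -> (0,0) [heading=36, draw]
  RT 36: heading 36 -> 0
]
Final: pos=(0,0), heading=0, 10 segment(s) drawn

Start position: (0, 0)
Final position: (0, 0)
Distance = 0; < 1e-6 -> CLOSED

Answer: yes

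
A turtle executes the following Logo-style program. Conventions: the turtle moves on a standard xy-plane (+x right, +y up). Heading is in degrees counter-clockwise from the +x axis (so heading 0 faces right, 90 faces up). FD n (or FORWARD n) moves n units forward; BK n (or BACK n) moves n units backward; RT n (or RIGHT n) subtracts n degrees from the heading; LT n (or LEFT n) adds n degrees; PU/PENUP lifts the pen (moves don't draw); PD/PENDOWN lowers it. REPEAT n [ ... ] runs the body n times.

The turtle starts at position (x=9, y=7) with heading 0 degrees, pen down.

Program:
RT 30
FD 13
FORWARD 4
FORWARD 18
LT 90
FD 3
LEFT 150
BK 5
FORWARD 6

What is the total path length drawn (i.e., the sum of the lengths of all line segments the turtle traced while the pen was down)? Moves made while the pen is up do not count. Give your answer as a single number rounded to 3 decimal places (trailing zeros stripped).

Answer: 49

Derivation:
Executing turtle program step by step:
Start: pos=(9,7), heading=0, pen down
RT 30: heading 0 -> 330
FD 13: (9,7) -> (20.258,0.5) [heading=330, draw]
FD 4: (20.258,0.5) -> (23.722,-1.5) [heading=330, draw]
FD 18: (23.722,-1.5) -> (39.311,-10.5) [heading=330, draw]
LT 90: heading 330 -> 60
FD 3: (39.311,-10.5) -> (40.811,-7.902) [heading=60, draw]
LT 150: heading 60 -> 210
BK 5: (40.811,-7.902) -> (45.141,-5.402) [heading=210, draw]
FD 6: (45.141,-5.402) -> (39.945,-8.402) [heading=210, draw]
Final: pos=(39.945,-8.402), heading=210, 6 segment(s) drawn

Segment lengths:
  seg 1: (9,7) -> (20.258,0.5), length = 13
  seg 2: (20.258,0.5) -> (23.722,-1.5), length = 4
  seg 3: (23.722,-1.5) -> (39.311,-10.5), length = 18
  seg 4: (39.311,-10.5) -> (40.811,-7.902), length = 3
  seg 5: (40.811,-7.902) -> (45.141,-5.402), length = 5
  seg 6: (45.141,-5.402) -> (39.945,-8.402), length = 6
Total = 49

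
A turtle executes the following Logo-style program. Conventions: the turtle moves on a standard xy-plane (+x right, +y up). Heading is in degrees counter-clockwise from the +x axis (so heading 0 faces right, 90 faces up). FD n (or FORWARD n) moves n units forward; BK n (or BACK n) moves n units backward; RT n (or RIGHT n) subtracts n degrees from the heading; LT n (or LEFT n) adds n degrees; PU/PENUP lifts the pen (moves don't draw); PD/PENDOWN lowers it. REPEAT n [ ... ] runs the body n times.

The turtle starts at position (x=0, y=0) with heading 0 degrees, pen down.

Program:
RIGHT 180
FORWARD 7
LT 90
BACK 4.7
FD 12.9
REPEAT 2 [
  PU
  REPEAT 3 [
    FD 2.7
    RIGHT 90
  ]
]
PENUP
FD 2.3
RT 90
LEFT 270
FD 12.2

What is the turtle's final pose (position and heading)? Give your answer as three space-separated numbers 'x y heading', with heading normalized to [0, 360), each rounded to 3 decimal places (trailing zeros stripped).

Answer: -9.7 -20.8 270

Derivation:
Executing turtle program step by step:
Start: pos=(0,0), heading=0, pen down
RT 180: heading 0 -> 180
FD 7: (0,0) -> (-7,0) [heading=180, draw]
LT 90: heading 180 -> 270
BK 4.7: (-7,0) -> (-7,4.7) [heading=270, draw]
FD 12.9: (-7,4.7) -> (-7,-8.2) [heading=270, draw]
REPEAT 2 [
  -- iteration 1/2 --
  PU: pen up
  REPEAT 3 [
    -- iteration 1/3 --
    FD 2.7: (-7,-8.2) -> (-7,-10.9) [heading=270, move]
    RT 90: heading 270 -> 180
    -- iteration 2/3 --
    FD 2.7: (-7,-10.9) -> (-9.7,-10.9) [heading=180, move]
    RT 90: heading 180 -> 90
    -- iteration 3/3 --
    FD 2.7: (-9.7,-10.9) -> (-9.7,-8.2) [heading=90, move]
    RT 90: heading 90 -> 0
  ]
  -- iteration 2/2 --
  PU: pen up
  REPEAT 3 [
    -- iteration 1/3 --
    FD 2.7: (-9.7,-8.2) -> (-7,-8.2) [heading=0, move]
    RT 90: heading 0 -> 270
    -- iteration 2/3 --
    FD 2.7: (-7,-8.2) -> (-7,-10.9) [heading=270, move]
    RT 90: heading 270 -> 180
    -- iteration 3/3 --
    FD 2.7: (-7,-10.9) -> (-9.7,-10.9) [heading=180, move]
    RT 90: heading 180 -> 90
  ]
]
PU: pen up
FD 2.3: (-9.7,-10.9) -> (-9.7,-8.6) [heading=90, move]
RT 90: heading 90 -> 0
LT 270: heading 0 -> 270
FD 12.2: (-9.7,-8.6) -> (-9.7,-20.8) [heading=270, move]
Final: pos=(-9.7,-20.8), heading=270, 3 segment(s) drawn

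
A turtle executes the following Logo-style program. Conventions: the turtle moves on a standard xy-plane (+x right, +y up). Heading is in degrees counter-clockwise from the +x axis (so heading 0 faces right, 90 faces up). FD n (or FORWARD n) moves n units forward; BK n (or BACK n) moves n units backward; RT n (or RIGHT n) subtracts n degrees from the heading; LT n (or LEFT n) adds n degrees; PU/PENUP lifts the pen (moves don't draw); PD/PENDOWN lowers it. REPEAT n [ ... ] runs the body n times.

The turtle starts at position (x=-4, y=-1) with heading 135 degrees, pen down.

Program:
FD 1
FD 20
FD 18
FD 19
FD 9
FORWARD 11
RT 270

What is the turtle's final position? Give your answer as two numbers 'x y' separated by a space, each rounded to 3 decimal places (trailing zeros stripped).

Executing turtle program step by step:
Start: pos=(-4,-1), heading=135, pen down
FD 1: (-4,-1) -> (-4.707,-0.293) [heading=135, draw]
FD 20: (-4.707,-0.293) -> (-18.849,13.849) [heading=135, draw]
FD 18: (-18.849,13.849) -> (-31.577,26.577) [heading=135, draw]
FD 19: (-31.577,26.577) -> (-45.012,40.012) [heading=135, draw]
FD 9: (-45.012,40.012) -> (-51.376,46.376) [heading=135, draw]
FD 11: (-51.376,46.376) -> (-59.154,54.154) [heading=135, draw]
RT 270: heading 135 -> 225
Final: pos=(-59.154,54.154), heading=225, 6 segment(s) drawn

Answer: -59.154 54.154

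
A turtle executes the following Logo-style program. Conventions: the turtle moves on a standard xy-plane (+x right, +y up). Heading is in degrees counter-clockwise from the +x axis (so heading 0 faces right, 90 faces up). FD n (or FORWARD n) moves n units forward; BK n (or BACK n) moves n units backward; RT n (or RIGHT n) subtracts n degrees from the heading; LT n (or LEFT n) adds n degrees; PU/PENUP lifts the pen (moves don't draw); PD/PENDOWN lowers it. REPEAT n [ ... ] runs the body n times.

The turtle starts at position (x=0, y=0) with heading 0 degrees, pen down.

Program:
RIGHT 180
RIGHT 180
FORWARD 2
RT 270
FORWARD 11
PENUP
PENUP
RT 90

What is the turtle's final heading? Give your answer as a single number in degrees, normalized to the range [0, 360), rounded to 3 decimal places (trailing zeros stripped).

Answer: 0

Derivation:
Executing turtle program step by step:
Start: pos=(0,0), heading=0, pen down
RT 180: heading 0 -> 180
RT 180: heading 180 -> 0
FD 2: (0,0) -> (2,0) [heading=0, draw]
RT 270: heading 0 -> 90
FD 11: (2,0) -> (2,11) [heading=90, draw]
PU: pen up
PU: pen up
RT 90: heading 90 -> 0
Final: pos=(2,11), heading=0, 2 segment(s) drawn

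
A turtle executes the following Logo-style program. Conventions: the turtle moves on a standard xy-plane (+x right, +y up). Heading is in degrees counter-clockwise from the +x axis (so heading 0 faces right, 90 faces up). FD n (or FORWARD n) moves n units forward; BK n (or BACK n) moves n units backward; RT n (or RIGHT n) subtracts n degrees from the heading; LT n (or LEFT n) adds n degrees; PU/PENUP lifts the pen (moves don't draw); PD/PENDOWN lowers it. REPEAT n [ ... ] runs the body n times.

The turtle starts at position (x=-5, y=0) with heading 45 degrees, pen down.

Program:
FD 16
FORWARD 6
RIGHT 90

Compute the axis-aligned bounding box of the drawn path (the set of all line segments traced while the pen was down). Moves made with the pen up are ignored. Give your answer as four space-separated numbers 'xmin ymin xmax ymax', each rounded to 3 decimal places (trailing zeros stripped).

Answer: -5 0 10.556 15.556

Derivation:
Executing turtle program step by step:
Start: pos=(-5,0), heading=45, pen down
FD 16: (-5,0) -> (6.314,11.314) [heading=45, draw]
FD 6: (6.314,11.314) -> (10.556,15.556) [heading=45, draw]
RT 90: heading 45 -> 315
Final: pos=(10.556,15.556), heading=315, 2 segment(s) drawn

Segment endpoints: x in {-5, 6.314, 10.556}, y in {0, 11.314, 15.556}
xmin=-5, ymin=0, xmax=10.556, ymax=15.556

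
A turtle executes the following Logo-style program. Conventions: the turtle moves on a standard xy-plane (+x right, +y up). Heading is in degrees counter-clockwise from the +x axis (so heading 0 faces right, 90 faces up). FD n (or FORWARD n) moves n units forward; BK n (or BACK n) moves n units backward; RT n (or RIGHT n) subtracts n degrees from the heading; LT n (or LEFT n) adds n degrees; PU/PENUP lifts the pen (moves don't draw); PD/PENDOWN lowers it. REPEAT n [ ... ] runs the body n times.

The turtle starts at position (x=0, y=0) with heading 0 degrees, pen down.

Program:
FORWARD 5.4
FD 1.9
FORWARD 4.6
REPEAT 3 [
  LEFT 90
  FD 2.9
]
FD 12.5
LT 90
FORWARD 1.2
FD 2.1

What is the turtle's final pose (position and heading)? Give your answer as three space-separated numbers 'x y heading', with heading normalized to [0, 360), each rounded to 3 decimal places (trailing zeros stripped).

Answer: 12.3 -12.5 0

Derivation:
Executing turtle program step by step:
Start: pos=(0,0), heading=0, pen down
FD 5.4: (0,0) -> (5.4,0) [heading=0, draw]
FD 1.9: (5.4,0) -> (7.3,0) [heading=0, draw]
FD 4.6: (7.3,0) -> (11.9,0) [heading=0, draw]
REPEAT 3 [
  -- iteration 1/3 --
  LT 90: heading 0 -> 90
  FD 2.9: (11.9,0) -> (11.9,2.9) [heading=90, draw]
  -- iteration 2/3 --
  LT 90: heading 90 -> 180
  FD 2.9: (11.9,2.9) -> (9,2.9) [heading=180, draw]
  -- iteration 3/3 --
  LT 90: heading 180 -> 270
  FD 2.9: (9,2.9) -> (9,0) [heading=270, draw]
]
FD 12.5: (9,0) -> (9,-12.5) [heading=270, draw]
LT 90: heading 270 -> 0
FD 1.2: (9,-12.5) -> (10.2,-12.5) [heading=0, draw]
FD 2.1: (10.2,-12.5) -> (12.3,-12.5) [heading=0, draw]
Final: pos=(12.3,-12.5), heading=0, 9 segment(s) drawn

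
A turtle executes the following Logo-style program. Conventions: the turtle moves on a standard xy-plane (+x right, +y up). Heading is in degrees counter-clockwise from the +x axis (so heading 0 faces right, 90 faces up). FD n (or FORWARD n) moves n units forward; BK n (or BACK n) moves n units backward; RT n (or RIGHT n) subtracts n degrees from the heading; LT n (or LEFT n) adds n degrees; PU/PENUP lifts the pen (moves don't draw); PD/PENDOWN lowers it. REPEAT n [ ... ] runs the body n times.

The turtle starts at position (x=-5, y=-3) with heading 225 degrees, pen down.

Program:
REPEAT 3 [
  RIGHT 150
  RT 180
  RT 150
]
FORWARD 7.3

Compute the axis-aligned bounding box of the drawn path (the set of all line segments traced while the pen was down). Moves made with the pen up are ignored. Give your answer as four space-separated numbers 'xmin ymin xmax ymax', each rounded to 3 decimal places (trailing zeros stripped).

Answer: -10.162 -8.162 -5 -3

Derivation:
Executing turtle program step by step:
Start: pos=(-5,-3), heading=225, pen down
REPEAT 3 [
  -- iteration 1/3 --
  RT 150: heading 225 -> 75
  RT 180: heading 75 -> 255
  RT 150: heading 255 -> 105
  -- iteration 2/3 --
  RT 150: heading 105 -> 315
  RT 180: heading 315 -> 135
  RT 150: heading 135 -> 345
  -- iteration 3/3 --
  RT 150: heading 345 -> 195
  RT 180: heading 195 -> 15
  RT 150: heading 15 -> 225
]
FD 7.3: (-5,-3) -> (-10.162,-8.162) [heading=225, draw]
Final: pos=(-10.162,-8.162), heading=225, 1 segment(s) drawn

Segment endpoints: x in {-10.162, -5}, y in {-8.162, -3}
xmin=-10.162, ymin=-8.162, xmax=-5, ymax=-3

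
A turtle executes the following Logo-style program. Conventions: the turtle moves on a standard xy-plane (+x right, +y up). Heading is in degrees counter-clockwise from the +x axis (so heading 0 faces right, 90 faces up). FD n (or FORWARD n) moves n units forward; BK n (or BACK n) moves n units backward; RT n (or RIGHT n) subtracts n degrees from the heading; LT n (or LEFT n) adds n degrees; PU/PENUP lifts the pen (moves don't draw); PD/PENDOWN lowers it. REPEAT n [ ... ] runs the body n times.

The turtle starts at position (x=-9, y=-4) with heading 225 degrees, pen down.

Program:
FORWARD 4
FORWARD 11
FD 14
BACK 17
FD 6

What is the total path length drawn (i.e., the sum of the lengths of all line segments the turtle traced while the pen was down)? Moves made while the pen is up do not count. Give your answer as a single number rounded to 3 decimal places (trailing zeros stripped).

Answer: 52

Derivation:
Executing turtle program step by step:
Start: pos=(-9,-4), heading=225, pen down
FD 4: (-9,-4) -> (-11.828,-6.828) [heading=225, draw]
FD 11: (-11.828,-6.828) -> (-19.607,-14.607) [heading=225, draw]
FD 14: (-19.607,-14.607) -> (-29.506,-24.506) [heading=225, draw]
BK 17: (-29.506,-24.506) -> (-17.485,-12.485) [heading=225, draw]
FD 6: (-17.485,-12.485) -> (-21.728,-16.728) [heading=225, draw]
Final: pos=(-21.728,-16.728), heading=225, 5 segment(s) drawn

Segment lengths:
  seg 1: (-9,-4) -> (-11.828,-6.828), length = 4
  seg 2: (-11.828,-6.828) -> (-19.607,-14.607), length = 11
  seg 3: (-19.607,-14.607) -> (-29.506,-24.506), length = 14
  seg 4: (-29.506,-24.506) -> (-17.485,-12.485), length = 17
  seg 5: (-17.485,-12.485) -> (-21.728,-16.728), length = 6
Total = 52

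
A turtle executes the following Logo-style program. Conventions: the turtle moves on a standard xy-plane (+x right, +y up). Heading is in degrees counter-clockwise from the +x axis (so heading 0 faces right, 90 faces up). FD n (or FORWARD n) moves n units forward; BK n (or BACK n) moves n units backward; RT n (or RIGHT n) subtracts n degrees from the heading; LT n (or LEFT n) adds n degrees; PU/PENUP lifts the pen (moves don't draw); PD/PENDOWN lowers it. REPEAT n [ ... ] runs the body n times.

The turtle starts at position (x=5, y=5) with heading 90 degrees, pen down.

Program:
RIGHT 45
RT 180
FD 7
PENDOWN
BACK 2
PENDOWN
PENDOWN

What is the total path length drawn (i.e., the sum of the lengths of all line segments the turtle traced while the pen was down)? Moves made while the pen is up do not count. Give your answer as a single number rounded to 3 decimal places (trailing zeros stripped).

Executing turtle program step by step:
Start: pos=(5,5), heading=90, pen down
RT 45: heading 90 -> 45
RT 180: heading 45 -> 225
FD 7: (5,5) -> (0.05,0.05) [heading=225, draw]
PD: pen down
BK 2: (0.05,0.05) -> (1.464,1.464) [heading=225, draw]
PD: pen down
PD: pen down
Final: pos=(1.464,1.464), heading=225, 2 segment(s) drawn

Segment lengths:
  seg 1: (5,5) -> (0.05,0.05), length = 7
  seg 2: (0.05,0.05) -> (1.464,1.464), length = 2
Total = 9

Answer: 9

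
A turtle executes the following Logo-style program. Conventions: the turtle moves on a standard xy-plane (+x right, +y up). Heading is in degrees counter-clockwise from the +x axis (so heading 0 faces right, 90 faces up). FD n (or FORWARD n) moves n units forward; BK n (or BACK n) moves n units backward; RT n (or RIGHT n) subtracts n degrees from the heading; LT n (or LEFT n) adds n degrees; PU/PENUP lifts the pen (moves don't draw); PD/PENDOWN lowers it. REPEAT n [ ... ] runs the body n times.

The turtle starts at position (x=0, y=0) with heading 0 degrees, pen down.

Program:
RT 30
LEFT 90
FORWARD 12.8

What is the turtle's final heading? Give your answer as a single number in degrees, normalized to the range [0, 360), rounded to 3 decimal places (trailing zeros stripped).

Executing turtle program step by step:
Start: pos=(0,0), heading=0, pen down
RT 30: heading 0 -> 330
LT 90: heading 330 -> 60
FD 12.8: (0,0) -> (6.4,11.085) [heading=60, draw]
Final: pos=(6.4,11.085), heading=60, 1 segment(s) drawn

Answer: 60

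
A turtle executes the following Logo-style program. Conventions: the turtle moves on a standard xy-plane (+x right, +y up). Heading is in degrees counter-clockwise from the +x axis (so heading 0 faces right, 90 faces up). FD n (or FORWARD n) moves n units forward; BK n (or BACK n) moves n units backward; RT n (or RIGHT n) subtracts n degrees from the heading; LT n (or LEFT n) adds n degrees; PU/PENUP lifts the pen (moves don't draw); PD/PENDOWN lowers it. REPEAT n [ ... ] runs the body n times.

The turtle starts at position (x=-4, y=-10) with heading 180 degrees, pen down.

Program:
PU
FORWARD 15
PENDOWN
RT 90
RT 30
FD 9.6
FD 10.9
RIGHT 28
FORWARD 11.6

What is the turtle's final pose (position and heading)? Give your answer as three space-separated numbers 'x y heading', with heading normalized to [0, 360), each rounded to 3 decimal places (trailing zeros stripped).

Executing turtle program step by step:
Start: pos=(-4,-10), heading=180, pen down
PU: pen up
FD 15: (-4,-10) -> (-19,-10) [heading=180, move]
PD: pen down
RT 90: heading 180 -> 90
RT 30: heading 90 -> 60
FD 9.6: (-19,-10) -> (-14.2,-1.686) [heading=60, draw]
FD 10.9: (-14.2,-1.686) -> (-8.75,7.754) [heading=60, draw]
RT 28: heading 60 -> 32
FD 11.6: (-8.75,7.754) -> (1.087,13.901) [heading=32, draw]
Final: pos=(1.087,13.901), heading=32, 3 segment(s) drawn

Answer: 1.087 13.901 32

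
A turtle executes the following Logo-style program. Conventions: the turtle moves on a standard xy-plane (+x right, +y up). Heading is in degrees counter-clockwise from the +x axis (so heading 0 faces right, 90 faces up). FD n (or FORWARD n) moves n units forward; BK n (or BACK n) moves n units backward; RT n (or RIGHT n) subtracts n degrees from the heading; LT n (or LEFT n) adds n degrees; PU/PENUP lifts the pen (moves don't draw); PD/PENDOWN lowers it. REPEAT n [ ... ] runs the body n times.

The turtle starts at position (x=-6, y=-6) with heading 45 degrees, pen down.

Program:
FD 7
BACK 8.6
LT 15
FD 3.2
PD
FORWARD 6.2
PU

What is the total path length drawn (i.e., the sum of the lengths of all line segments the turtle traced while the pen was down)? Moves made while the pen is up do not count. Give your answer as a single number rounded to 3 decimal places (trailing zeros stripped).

Executing turtle program step by step:
Start: pos=(-6,-6), heading=45, pen down
FD 7: (-6,-6) -> (-1.05,-1.05) [heading=45, draw]
BK 8.6: (-1.05,-1.05) -> (-7.131,-7.131) [heading=45, draw]
LT 15: heading 45 -> 60
FD 3.2: (-7.131,-7.131) -> (-5.531,-4.36) [heading=60, draw]
PD: pen down
FD 6.2: (-5.531,-4.36) -> (-2.431,1.009) [heading=60, draw]
PU: pen up
Final: pos=(-2.431,1.009), heading=60, 4 segment(s) drawn

Segment lengths:
  seg 1: (-6,-6) -> (-1.05,-1.05), length = 7
  seg 2: (-1.05,-1.05) -> (-7.131,-7.131), length = 8.6
  seg 3: (-7.131,-7.131) -> (-5.531,-4.36), length = 3.2
  seg 4: (-5.531,-4.36) -> (-2.431,1.009), length = 6.2
Total = 25

Answer: 25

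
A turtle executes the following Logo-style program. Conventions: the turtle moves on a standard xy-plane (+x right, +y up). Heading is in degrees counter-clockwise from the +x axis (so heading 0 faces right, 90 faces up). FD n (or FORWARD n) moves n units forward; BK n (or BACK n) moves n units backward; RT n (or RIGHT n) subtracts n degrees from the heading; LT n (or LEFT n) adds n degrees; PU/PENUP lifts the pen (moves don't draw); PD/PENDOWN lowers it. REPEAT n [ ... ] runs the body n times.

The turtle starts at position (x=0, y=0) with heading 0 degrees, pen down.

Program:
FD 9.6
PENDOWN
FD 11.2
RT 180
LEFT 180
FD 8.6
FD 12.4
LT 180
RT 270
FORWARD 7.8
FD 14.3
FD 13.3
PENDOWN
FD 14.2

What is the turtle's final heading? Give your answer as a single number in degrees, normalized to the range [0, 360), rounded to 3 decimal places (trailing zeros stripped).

Answer: 270

Derivation:
Executing turtle program step by step:
Start: pos=(0,0), heading=0, pen down
FD 9.6: (0,0) -> (9.6,0) [heading=0, draw]
PD: pen down
FD 11.2: (9.6,0) -> (20.8,0) [heading=0, draw]
RT 180: heading 0 -> 180
LT 180: heading 180 -> 0
FD 8.6: (20.8,0) -> (29.4,0) [heading=0, draw]
FD 12.4: (29.4,0) -> (41.8,0) [heading=0, draw]
LT 180: heading 0 -> 180
RT 270: heading 180 -> 270
FD 7.8: (41.8,0) -> (41.8,-7.8) [heading=270, draw]
FD 14.3: (41.8,-7.8) -> (41.8,-22.1) [heading=270, draw]
FD 13.3: (41.8,-22.1) -> (41.8,-35.4) [heading=270, draw]
PD: pen down
FD 14.2: (41.8,-35.4) -> (41.8,-49.6) [heading=270, draw]
Final: pos=(41.8,-49.6), heading=270, 8 segment(s) drawn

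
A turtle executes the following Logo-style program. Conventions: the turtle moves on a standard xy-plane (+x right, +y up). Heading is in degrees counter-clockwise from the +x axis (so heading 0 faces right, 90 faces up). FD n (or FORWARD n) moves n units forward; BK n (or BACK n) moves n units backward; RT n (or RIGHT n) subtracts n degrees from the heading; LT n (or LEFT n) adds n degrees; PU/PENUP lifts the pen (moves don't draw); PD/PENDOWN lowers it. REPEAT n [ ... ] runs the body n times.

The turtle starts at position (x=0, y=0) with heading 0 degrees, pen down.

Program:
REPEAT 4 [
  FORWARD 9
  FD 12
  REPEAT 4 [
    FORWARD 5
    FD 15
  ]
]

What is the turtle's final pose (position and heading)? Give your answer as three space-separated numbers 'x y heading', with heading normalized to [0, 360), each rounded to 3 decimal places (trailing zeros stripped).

Answer: 404 0 0

Derivation:
Executing turtle program step by step:
Start: pos=(0,0), heading=0, pen down
REPEAT 4 [
  -- iteration 1/4 --
  FD 9: (0,0) -> (9,0) [heading=0, draw]
  FD 12: (9,0) -> (21,0) [heading=0, draw]
  REPEAT 4 [
    -- iteration 1/4 --
    FD 5: (21,0) -> (26,0) [heading=0, draw]
    FD 15: (26,0) -> (41,0) [heading=0, draw]
    -- iteration 2/4 --
    FD 5: (41,0) -> (46,0) [heading=0, draw]
    FD 15: (46,0) -> (61,0) [heading=0, draw]
    -- iteration 3/4 --
    FD 5: (61,0) -> (66,0) [heading=0, draw]
    FD 15: (66,0) -> (81,0) [heading=0, draw]
    -- iteration 4/4 --
    FD 5: (81,0) -> (86,0) [heading=0, draw]
    FD 15: (86,0) -> (101,0) [heading=0, draw]
  ]
  -- iteration 2/4 --
  FD 9: (101,0) -> (110,0) [heading=0, draw]
  FD 12: (110,0) -> (122,0) [heading=0, draw]
  REPEAT 4 [
    -- iteration 1/4 --
    FD 5: (122,0) -> (127,0) [heading=0, draw]
    FD 15: (127,0) -> (142,0) [heading=0, draw]
    -- iteration 2/4 --
    FD 5: (142,0) -> (147,0) [heading=0, draw]
    FD 15: (147,0) -> (162,0) [heading=0, draw]
    -- iteration 3/4 --
    FD 5: (162,0) -> (167,0) [heading=0, draw]
    FD 15: (167,0) -> (182,0) [heading=0, draw]
    -- iteration 4/4 --
    FD 5: (182,0) -> (187,0) [heading=0, draw]
    FD 15: (187,0) -> (202,0) [heading=0, draw]
  ]
  -- iteration 3/4 --
  FD 9: (202,0) -> (211,0) [heading=0, draw]
  FD 12: (211,0) -> (223,0) [heading=0, draw]
  REPEAT 4 [
    -- iteration 1/4 --
    FD 5: (223,0) -> (228,0) [heading=0, draw]
    FD 15: (228,0) -> (243,0) [heading=0, draw]
    -- iteration 2/4 --
    FD 5: (243,0) -> (248,0) [heading=0, draw]
    FD 15: (248,0) -> (263,0) [heading=0, draw]
    -- iteration 3/4 --
    FD 5: (263,0) -> (268,0) [heading=0, draw]
    FD 15: (268,0) -> (283,0) [heading=0, draw]
    -- iteration 4/4 --
    FD 5: (283,0) -> (288,0) [heading=0, draw]
    FD 15: (288,0) -> (303,0) [heading=0, draw]
  ]
  -- iteration 4/4 --
  FD 9: (303,0) -> (312,0) [heading=0, draw]
  FD 12: (312,0) -> (324,0) [heading=0, draw]
  REPEAT 4 [
    -- iteration 1/4 --
    FD 5: (324,0) -> (329,0) [heading=0, draw]
    FD 15: (329,0) -> (344,0) [heading=0, draw]
    -- iteration 2/4 --
    FD 5: (344,0) -> (349,0) [heading=0, draw]
    FD 15: (349,0) -> (364,0) [heading=0, draw]
    -- iteration 3/4 --
    FD 5: (364,0) -> (369,0) [heading=0, draw]
    FD 15: (369,0) -> (384,0) [heading=0, draw]
    -- iteration 4/4 --
    FD 5: (384,0) -> (389,0) [heading=0, draw]
    FD 15: (389,0) -> (404,0) [heading=0, draw]
  ]
]
Final: pos=(404,0), heading=0, 40 segment(s) drawn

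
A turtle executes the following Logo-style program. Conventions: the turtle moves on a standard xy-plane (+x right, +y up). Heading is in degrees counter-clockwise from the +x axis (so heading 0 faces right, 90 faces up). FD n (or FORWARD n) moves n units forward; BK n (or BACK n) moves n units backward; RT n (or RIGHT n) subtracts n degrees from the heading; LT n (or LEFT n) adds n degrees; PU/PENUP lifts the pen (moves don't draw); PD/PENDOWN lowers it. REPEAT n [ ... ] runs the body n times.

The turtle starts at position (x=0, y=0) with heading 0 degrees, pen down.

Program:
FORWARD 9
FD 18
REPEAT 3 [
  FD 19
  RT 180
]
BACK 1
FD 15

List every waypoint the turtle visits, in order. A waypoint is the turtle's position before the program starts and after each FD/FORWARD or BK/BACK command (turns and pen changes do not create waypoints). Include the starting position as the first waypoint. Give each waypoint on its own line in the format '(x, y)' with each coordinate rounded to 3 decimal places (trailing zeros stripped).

Answer: (0, 0)
(9, 0)
(27, 0)
(46, 0)
(27, 0)
(46, 0)
(47, 0)
(32, 0)

Derivation:
Executing turtle program step by step:
Start: pos=(0,0), heading=0, pen down
FD 9: (0,0) -> (9,0) [heading=0, draw]
FD 18: (9,0) -> (27,0) [heading=0, draw]
REPEAT 3 [
  -- iteration 1/3 --
  FD 19: (27,0) -> (46,0) [heading=0, draw]
  RT 180: heading 0 -> 180
  -- iteration 2/3 --
  FD 19: (46,0) -> (27,0) [heading=180, draw]
  RT 180: heading 180 -> 0
  -- iteration 3/3 --
  FD 19: (27,0) -> (46,0) [heading=0, draw]
  RT 180: heading 0 -> 180
]
BK 1: (46,0) -> (47,0) [heading=180, draw]
FD 15: (47,0) -> (32,0) [heading=180, draw]
Final: pos=(32,0), heading=180, 7 segment(s) drawn
Waypoints (8 total):
(0, 0)
(9, 0)
(27, 0)
(46, 0)
(27, 0)
(46, 0)
(47, 0)
(32, 0)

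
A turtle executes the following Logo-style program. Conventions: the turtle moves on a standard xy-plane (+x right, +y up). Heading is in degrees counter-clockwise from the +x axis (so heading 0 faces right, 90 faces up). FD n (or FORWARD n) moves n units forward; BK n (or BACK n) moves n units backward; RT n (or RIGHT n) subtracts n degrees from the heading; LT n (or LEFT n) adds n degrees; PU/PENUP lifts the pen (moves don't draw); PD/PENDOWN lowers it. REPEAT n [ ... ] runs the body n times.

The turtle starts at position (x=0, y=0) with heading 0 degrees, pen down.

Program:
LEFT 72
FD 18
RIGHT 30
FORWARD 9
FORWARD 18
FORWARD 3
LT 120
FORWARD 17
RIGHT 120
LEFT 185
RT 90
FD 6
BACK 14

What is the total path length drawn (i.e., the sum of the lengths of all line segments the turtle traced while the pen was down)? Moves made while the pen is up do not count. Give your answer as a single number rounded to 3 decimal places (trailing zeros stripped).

Executing turtle program step by step:
Start: pos=(0,0), heading=0, pen down
LT 72: heading 0 -> 72
FD 18: (0,0) -> (5.562,17.119) [heading=72, draw]
RT 30: heading 72 -> 42
FD 9: (5.562,17.119) -> (12.251,23.141) [heading=42, draw]
FD 18: (12.251,23.141) -> (25.627,35.186) [heading=42, draw]
FD 3: (25.627,35.186) -> (27.857,37.193) [heading=42, draw]
LT 120: heading 42 -> 162
FD 17: (27.857,37.193) -> (11.689,42.446) [heading=162, draw]
RT 120: heading 162 -> 42
LT 185: heading 42 -> 227
RT 90: heading 227 -> 137
FD 6: (11.689,42.446) -> (7.301,46.538) [heading=137, draw]
BK 14: (7.301,46.538) -> (17.54,36.99) [heading=137, draw]
Final: pos=(17.54,36.99), heading=137, 7 segment(s) drawn

Segment lengths:
  seg 1: (0,0) -> (5.562,17.119), length = 18
  seg 2: (5.562,17.119) -> (12.251,23.141), length = 9
  seg 3: (12.251,23.141) -> (25.627,35.186), length = 18
  seg 4: (25.627,35.186) -> (27.857,37.193), length = 3
  seg 5: (27.857,37.193) -> (11.689,42.446), length = 17
  seg 6: (11.689,42.446) -> (7.301,46.538), length = 6
  seg 7: (7.301,46.538) -> (17.54,36.99), length = 14
Total = 85

Answer: 85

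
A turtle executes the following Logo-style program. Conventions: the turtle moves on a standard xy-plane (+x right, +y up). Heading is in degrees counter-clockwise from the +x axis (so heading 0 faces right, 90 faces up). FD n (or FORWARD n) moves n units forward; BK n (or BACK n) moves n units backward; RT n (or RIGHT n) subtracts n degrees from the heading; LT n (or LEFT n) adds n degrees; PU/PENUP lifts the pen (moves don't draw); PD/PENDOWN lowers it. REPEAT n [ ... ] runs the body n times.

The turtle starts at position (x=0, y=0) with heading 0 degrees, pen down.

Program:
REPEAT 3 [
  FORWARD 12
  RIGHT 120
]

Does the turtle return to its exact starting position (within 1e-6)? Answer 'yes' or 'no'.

Executing turtle program step by step:
Start: pos=(0,0), heading=0, pen down
REPEAT 3 [
  -- iteration 1/3 --
  FD 12: (0,0) -> (12,0) [heading=0, draw]
  RT 120: heading 0 -> 240
  -- iteration 2/3 --
  FD 12: (12,0) -> (6,-10.392) [heading=240, draw]
  RT 120: heading 240 -> 120
  -- iteration 3/3 --
  FD 12: (6,-10.392) -> (0,0) [heading=120, draw]
  RT 120: heading 120 -> 0
]
Final: pos=(0,0), heading=0, 3 segment(s) drawn

Start position: (0, 0)
Final position: (0, 0)
Distance = 0; < 1e-6 -> CLOSED

Answer: yes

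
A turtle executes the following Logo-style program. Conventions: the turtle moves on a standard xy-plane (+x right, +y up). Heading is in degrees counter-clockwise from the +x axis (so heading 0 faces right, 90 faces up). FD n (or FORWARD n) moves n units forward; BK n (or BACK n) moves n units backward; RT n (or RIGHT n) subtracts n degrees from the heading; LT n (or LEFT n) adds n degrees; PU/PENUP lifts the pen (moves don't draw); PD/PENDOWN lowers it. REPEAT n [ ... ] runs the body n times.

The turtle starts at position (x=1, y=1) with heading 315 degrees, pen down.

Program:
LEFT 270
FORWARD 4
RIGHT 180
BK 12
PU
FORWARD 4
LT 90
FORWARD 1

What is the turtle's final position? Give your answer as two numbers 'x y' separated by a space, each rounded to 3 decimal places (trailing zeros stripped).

Executing turtle program step by step:
Start: pos=(1,1), heading=315, pen down
LT 270: heading 315 -> 225
FD 4: (1,1) -> (-1.828,-1.828) [heading=225, draw]
RT 180: heading 225 -> 45
BK 12: (-1.828,-1.828) -> (-10.314,-10.314) [heading=45, draw]
PU: pen up
FD 4: (-10.314,-10.314) -> (-7.485,-7.485) [heading=45, move]
LT 90: heading 45 -> 135
FD 1: (-7.485,-7.485) -> (-8.192,-6.778) [heading=135, move]
Final: pos=(-8.192,-6.778), heading=135, 2 segment(s) drawn

Answer: -8.192 -6.778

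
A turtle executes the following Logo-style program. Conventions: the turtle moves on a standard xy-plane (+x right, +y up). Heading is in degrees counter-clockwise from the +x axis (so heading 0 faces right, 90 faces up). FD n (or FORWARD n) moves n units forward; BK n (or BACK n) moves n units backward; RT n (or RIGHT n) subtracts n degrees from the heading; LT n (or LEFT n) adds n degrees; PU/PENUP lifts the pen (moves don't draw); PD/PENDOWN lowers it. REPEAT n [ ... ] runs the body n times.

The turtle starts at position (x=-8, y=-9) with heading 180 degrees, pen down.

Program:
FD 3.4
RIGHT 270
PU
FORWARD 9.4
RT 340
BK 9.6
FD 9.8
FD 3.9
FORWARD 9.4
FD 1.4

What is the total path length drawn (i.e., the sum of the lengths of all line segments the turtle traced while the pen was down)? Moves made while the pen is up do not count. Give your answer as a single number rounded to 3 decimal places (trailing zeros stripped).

Answer: 3.4

Derivation:
Executing turtle program step by step:
Start: pos=(-8,-9), heading=180, pen down
FD 3.4: (-8,-9) -> (-11.4,-9) [heading=180, draw]
RT 270: heading 180 -> 270
PU: pen up
FD 9.4: (-11.4,-9) -> (-11.4,-18.4) [heading=270, move]
RT 340: heading 270 -> 290
BK 9.6: (-11.4,-18.4) -> (-14.683,-9.379) [heading=290, move]
FD 9.8: (-14.683,-9.379) -> (-11.332,-18.588) [heading=290, move]
FD 3.9: (-11.332,-18.588) -> (-9.998,-22.253) [heading=290, move]
FD 9.4: (-9.998,-22.253) -> (-6.783,-31.086) [heading=290, move]
FD 1.4: (-6.783,-31.086) -> (-6.304,-32.401) [heading=290, move]
Final: pos=(-6.304,-32.401), heading=290, 1 segment(s) drawn

Segment lengths:
  seg 1: (-8,-9) -> (-11.4,-9), length = 3.4
Total = 3.4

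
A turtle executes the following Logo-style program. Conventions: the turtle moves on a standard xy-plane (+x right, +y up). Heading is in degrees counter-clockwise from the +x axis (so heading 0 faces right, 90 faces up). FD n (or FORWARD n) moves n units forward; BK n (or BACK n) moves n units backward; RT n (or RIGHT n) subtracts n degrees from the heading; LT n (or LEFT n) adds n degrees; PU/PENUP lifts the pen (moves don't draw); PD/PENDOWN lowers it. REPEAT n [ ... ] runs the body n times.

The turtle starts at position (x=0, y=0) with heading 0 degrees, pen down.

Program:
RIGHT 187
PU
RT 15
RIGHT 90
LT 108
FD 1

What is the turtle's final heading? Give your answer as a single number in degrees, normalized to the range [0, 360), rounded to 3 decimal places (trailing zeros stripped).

Answer: 176

Derivation:
Executing turtle program step by step:
Start: pos=(0,0), heading=0, pen down
RT 187: heading 0 -> 173
PU: pen up
RT 15: heading 173 -> 158
RT 90: heading 158 -> 68
LT 108: heading 68 -> 176
FD 1: (0,0) -> (-0.998,0.07) [heading=176, move]
Final: pos=(-0.998,0.07), heading=176, 0 segment(s) drawn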